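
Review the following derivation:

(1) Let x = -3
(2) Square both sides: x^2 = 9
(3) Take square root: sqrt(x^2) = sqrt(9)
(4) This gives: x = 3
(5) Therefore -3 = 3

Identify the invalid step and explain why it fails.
Step 4: This gives: x = 3

Step 4 incorrectly states that sqrt(x^2) = x. The correct identity is sqrt(x^2) = |x|. Since x = -3 < 0, we have sqrt(x^2) = |-3| = 3, not x = -3.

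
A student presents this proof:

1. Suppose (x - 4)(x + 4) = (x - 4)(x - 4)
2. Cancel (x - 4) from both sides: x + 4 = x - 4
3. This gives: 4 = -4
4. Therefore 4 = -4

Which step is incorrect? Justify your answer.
Step 2: Cancel (x - 4) from both sides: x + 4 = x - 4

Step 2 cancels (x - 4) from both sides. This is only valid if (x - 4) ≠ 0, i.e., x ≠ 4. When x = 4, both sides equal zero regardless of the other factors. The correct approach requires considering x = 4 as a separate case.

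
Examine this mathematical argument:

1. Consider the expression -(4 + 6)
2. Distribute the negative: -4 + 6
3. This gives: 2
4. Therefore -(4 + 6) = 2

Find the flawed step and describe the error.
Step 2: Distribute the negative: -4 + 6

Step 2 incorrectly distributes the negative sign. The correct distribution is -(4 + 6) = -4 - 6 = -10. The negative must be applied to both terms, not just the first. The error treats -(4 + 6) as -4 + 6, which equals 2 instead of -10.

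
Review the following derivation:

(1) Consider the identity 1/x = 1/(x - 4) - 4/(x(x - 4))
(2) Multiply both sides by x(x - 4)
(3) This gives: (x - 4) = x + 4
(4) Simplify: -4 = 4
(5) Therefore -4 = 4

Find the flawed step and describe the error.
Step 3: This gives: (x - 4) = x + 4

Step 3 makes a sign error when clearing denominators. Multiplying -4/(x(x - 4)) by x(x - 4) gives -4, not +4. The correct result is (x - 4) = x - 4, which is trivially true, not (x - 4) = x + 4. (Step 1 is a valid identity: 1/(x - 4) - 4/(x(x - 4)) = (x - 4)/(x(x - 4)) = 1/x.)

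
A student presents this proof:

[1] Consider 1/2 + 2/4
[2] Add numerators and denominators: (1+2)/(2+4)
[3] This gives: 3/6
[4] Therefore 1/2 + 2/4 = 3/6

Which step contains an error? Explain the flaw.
Step 2: Add numerators and denominators: (1+2)/(2+4)

Step 2 incorrectly adds fractions by separately adding numerators and denominators. This is wrong. The correct method requires a common denominator: 1/2 + 2/4 = (1×4 + 2×2)/(2×4) = 8/8 = 1. The method used gives 3/6, which is different.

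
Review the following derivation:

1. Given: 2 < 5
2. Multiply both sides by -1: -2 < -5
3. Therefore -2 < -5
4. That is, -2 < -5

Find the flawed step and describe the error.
Step 2: Multiply both sides by -1: -2 < -5

Step 2 multiplies both sides by -1 but fails to reverse the inequality sign. When multiplying (or dividing) an inequality by a negative number, the direction must be reversed. Since 2 < 5, we should get -2 > -5, i.e., -2 > -5.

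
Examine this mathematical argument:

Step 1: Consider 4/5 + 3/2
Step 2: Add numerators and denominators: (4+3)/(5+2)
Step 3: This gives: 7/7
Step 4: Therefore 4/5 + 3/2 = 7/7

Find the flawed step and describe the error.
Step 2: Add numerators and denominators: (4+3)/(5+2)

Step 2 incorrectly adds fractions by separately adding numerators and denominators. This is wrong. The correct method requires a common denominator: 4/5 + 3/2 = (4×2 + 3×5)/(5×2) = 23/10 = 23/10. The method used gives 7/7, which is different.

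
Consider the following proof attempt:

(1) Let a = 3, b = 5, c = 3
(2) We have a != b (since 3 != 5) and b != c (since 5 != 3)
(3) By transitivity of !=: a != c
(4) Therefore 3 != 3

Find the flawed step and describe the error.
Step 3: By transitivity of !=: a != c

Step 3 incorrectly applies transitivity to the '!=' relation. Transitivity states: if a R b and b R c, then a R c. However, '!=' is not transitive. Counterexample: 3 != 5 and 5 != 3, but 3 = 3 (both equal 3). Transitivity holds for relations like <, <=, =, but not for !=.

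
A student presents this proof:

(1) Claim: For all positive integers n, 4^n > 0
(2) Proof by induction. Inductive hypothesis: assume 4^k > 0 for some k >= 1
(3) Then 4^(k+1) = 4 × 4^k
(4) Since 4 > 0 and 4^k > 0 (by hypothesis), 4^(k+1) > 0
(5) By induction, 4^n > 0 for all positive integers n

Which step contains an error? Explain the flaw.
Step 5: By induction, 4^n > 0 for all positive integers n

Step 5 concludes the proof by induction, but no base case was ever established. A valid induction proof requires: (1) a base case proving 4^1 > 0, and (2) an inductive step showing IF 4^k > 0 THEN 4^(k+1) > 0. Steps 2-4 correctly establish the inductive step, but without the base case the conclusion in step 5 does not follow.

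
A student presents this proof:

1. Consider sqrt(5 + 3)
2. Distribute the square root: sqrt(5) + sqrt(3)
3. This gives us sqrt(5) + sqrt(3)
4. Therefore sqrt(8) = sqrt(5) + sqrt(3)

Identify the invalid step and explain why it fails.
Step 2: Distribute the square root: sqrt(5) + sqrt(3)

Step 2 incorrectly 'distributes' the square root over addition. The square root function does not distribute: sqrt(a + b) ≠ sqrt(a) + sqrt(b). In fact, sqrt(5 + 3) = sqrt(8) ≈ 2.8284, while sqrt(5) + sqrt(3) ≈ 3.9681.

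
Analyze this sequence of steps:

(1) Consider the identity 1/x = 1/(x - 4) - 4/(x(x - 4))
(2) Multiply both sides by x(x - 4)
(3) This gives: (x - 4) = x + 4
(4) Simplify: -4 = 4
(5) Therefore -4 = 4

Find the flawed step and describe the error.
Step 3: This gives: (x - 4) = x + 4

Step 3 makes a sign error when clearing denominators. Multiplying -4/(x(x - 4)) by x(x - 4) gives -4, not +4. The correct result is (x - 4) = x - 4, which is trivially true, not (x - 4) = x + 4. (Step 1 is a valid identity: 1/(x - 4) - 4/(x(x - 4)) = (x - 4)/(x(x - 4)) = 1/x.)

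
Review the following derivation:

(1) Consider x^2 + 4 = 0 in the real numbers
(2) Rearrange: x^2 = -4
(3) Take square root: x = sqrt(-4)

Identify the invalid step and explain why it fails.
Step 3: Take square root: x = sqrt(-4)

Step 3 takes the square root of -4, which is negative. In the real number system, the square root of a negative number is undefined. The equation x^2 + 4 = 0 has no real solutions. Square roots of negative numbers only exist in the complex numbers.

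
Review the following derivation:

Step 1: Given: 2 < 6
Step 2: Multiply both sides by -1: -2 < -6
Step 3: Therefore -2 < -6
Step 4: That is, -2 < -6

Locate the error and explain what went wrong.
Step 2: Multiply both sides by -1: -2 < -6

Step 2 multiplies both sides by -1 but fails to reverse the inequality sign. When multiplying (or dividing) an inequality by a negative number, the direction must be reversed. Since 2 < 6, we should get -2 > -6, i.e., -2 > -6.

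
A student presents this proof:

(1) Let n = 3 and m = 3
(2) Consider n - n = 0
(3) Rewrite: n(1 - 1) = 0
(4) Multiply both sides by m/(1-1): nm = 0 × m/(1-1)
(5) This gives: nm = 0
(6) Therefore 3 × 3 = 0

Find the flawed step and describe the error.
Step 4: Multiply both sides by m/(1-1): nm = 0 × m/(1-1)

Step 4 multiplies both sides by m/(1-1). However, 1-1 = 0, so this is multiplication by m/0, which is undefined. We cannot multiply by an undefined expression.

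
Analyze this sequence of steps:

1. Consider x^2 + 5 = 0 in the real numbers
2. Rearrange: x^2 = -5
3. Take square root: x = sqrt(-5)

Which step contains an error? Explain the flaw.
Step 3: Take square root: x = sqrt(-5)

Step 3 takes the square root of -5, which is negative. In the real number system, the square root of a negative number is undefined. The equation x^2 + 5 = 0 has no real solutions. Square roots of negative numbers only exist in the complex numbers.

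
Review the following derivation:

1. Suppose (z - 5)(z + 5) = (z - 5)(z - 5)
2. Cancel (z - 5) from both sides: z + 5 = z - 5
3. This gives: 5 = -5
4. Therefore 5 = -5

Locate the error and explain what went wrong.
Step 2: Cancel (z - 5) from both sides: z + 5 = z - 5

Step 2 cancels (z - 5) from both sides. This is only valid if (z - 5) ≠ 0, i.e., z ≠ 5. When z = 5, both sides equal zero regardless of the other factors. The correct approach requires considering z = 5 as a separate case.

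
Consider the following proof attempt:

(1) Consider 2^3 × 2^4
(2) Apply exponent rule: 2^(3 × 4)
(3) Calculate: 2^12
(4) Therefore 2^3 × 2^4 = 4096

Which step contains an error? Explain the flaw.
Step 2: Apply exponent rule: 2^(3 × 4)

Step 2 incorrectly states that a^b × a^c = a^(b×c). The correct rule is a^b × a^c = a^(b+c). The actual value is 2^3 × 2^4 = 2^7 = 128, not 2^12 = 4096.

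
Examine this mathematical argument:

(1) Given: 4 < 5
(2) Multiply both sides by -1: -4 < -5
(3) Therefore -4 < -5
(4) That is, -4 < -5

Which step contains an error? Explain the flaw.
Step 2: Multiply both sides by -1: -4 < -5

Step 2 multiplies both sides by -1 but fails to reverse the inequality sign. When multiplying (or dividing) an inequality by a negative number, the direction must be reversed. Since 4 < 5, we should get -4 > -5, i.e., -4 > -5.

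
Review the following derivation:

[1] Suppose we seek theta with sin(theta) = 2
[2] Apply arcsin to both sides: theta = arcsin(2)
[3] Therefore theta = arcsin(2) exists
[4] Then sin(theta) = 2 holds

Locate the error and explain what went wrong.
Step 2: Apply arcsin to both sides: theta = arcsin(2)

Step 2 applies arcsin to 2. However, arcsin(x) is only defined for x in [-1, 1] because sin(theta) can only produce values in that range. Since |2| > 1, arcsin(2) is undefined. There is no angle whose sine equals 2.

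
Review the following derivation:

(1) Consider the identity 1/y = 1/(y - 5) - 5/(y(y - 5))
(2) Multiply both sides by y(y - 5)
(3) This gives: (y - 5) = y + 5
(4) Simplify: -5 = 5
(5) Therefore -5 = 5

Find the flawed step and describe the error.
Step 3: This gives: (y - 5) = y + 5

Step 3 makes a sign error when clearing denominators. Multiplying -5/(y(y - 5)) by y(y - 5) gives -5, not +5. The correct result is (y - 5) = y - 5, which is trivially true, not (y - 5) = y + 5. (Step 1 is a valid identity: 1/(y - 5) - 5/(y(y - 5)) = (y - 5)/(y(y - 5)) = 1/y.)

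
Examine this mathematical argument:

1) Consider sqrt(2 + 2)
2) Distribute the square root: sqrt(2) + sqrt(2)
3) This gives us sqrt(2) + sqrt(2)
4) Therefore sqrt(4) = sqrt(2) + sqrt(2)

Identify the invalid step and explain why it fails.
Step 2: Distribute the square root: sqrt(2) + sqrt(2)

Step 2 incorrectly 'distributes' the square root over addition. The square root function does not distribute: sqrt(a + b) ≠ sqrt(a) + sqrt(b). In fact, sqrt(2 + 2) = sqrt(4) ≈ 2.0000, while sqrt(2) + sqrt(2) ≈ 2.8284.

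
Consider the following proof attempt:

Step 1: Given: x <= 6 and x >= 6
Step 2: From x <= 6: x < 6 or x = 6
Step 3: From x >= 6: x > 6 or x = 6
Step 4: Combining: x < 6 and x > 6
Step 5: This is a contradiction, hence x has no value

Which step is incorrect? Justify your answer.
Step 4: Combining: x < 6 and x > 6

Step 4 incorrectly combines the conditions. From x <= 6 and x >= 6, the intersection is x = 6. The error treats the 'or' cases as 'and' requirements. The correct conclusion is that x = 6 is the unique solution, not that no solution exists.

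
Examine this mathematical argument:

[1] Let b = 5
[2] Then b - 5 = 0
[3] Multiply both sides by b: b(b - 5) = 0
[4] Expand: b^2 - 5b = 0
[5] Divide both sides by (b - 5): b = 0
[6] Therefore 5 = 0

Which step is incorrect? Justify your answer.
Step 5: Divide both sides by (b - 5): b = 0

Step 5 divides both sides by (b - 5). However, since b = 5, we have (b - 5) = 0. Division by zero is undefined, making this step invalid.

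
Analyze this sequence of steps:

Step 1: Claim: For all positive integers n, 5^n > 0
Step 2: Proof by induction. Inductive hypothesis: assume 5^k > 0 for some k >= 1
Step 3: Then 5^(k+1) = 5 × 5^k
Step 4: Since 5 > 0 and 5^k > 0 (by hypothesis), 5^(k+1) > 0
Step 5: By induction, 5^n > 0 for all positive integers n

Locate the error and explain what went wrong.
Step 5: By induction, 5^n > 0 for all positive integers n

Step 5 concludes the proof by induction, but no base case was ever established. A valid induction proof requires: (1) a base case proving 5^1 > 0, and (2) an inductive step showing IF 5^k > 0 THEN 5^(k+1) > 0. Steps 2-4 correctly establish the inductive step, but without the base case the conclusion in step 5 does not follow.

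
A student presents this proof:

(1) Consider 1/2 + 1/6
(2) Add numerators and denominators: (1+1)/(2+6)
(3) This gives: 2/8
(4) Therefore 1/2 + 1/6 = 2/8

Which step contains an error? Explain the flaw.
Step 2: Add numerators and denominators: (1+1)/(2+6)

Step 2 incorrectly adds fractions by separately adding numerators and denominators. This is wrong. The correct method requires a common denominator: 1/2 + 1/6 = (1×6 + 1×2)/(2×6) = 8/12 = 2/3. The method used gives 2/8, which is different.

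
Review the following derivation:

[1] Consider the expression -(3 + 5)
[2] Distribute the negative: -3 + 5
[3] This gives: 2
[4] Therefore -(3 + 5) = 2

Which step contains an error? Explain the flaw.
Step 2: Distribute the negative: -3 + 5

Step 2 incorrectly distributes the negative sign. The correct distribution is -(3 + 5) = -3 - 5 = -8. The negative must be applied to both terms, not just the first. The error treats -(3 + 5) as -3 + 5, which equals 2 instead of -8.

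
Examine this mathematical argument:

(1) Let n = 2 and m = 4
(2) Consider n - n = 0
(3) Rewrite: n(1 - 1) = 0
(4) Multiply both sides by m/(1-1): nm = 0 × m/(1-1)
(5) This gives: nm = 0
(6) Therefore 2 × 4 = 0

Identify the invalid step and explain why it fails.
Step 4: Multiply both sides by m/(1-1): nm = 0 × m/(1-1)

Step 4 multiplies both sides by m/(1-1). However, 1-1 = 0, so this is multiplication by m/0, which is undefined. We cannot multiply by an undefined expression.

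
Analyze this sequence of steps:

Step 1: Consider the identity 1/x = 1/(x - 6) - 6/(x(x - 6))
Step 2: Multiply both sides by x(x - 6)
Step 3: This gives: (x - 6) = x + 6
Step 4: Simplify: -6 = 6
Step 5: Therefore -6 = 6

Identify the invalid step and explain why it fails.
Step 3: This gives: (x - 6) = x + 6

Step 3 makes a sign error when clearing denominators. Multiplying -6/(x(x - 6)) by x(x - 6) gives -6, not +6. The correct result is (x - 6) = x - 6, which is trivially true, not (x - 6) = x + 6. (Step 1 is a valid identity: 1/(x - 6) - 6/(x(x - 6)) = (x - 6)/(x(x - 6)) = 1/x.)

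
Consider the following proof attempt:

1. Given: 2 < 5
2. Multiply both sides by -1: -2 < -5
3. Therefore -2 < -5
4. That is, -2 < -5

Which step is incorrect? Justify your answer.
Step 2: Multiply both sides by -1: -2 < -5

Step 2 multiplies both sides by -1 but fails to reverse the inequality sign. When multiplying (or dividing) an inequality by a negative number, the direction must be reversed. Since 2 < 5, we should get -2 > -5, i.e., -2 > -5.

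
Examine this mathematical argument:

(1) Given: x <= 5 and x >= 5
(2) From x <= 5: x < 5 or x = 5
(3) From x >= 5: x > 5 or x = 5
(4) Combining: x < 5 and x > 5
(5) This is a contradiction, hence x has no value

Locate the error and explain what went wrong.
Step 4: Combining: x < 5 and x > 5

Step 4 incorrectly combines the conditions. From x <= 5 and x >= 5, the intersection is x = 5. The error treats the 'or' cases as 'and' requirements. The correct conclusion is that x = 5 is the unique solution, not that no solution exists.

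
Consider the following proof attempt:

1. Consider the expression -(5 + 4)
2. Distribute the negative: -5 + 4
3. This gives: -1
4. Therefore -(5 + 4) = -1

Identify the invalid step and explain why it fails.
Step 2: Distribute the negative: -5 + 4

Step 2 incorrectly distributes the negative sign. The correct distribution is -(5 + 4) = -5 - 4 = -9. The negative must be applied to both terms, not just the first. The error treats -(5 + 4) as -5 + 4, which equals -1 instead of -9.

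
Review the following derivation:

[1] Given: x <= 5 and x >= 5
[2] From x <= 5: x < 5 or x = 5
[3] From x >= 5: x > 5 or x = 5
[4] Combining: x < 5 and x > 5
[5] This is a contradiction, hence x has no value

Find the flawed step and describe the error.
Step 4: Combining: x < 5 and x > 5

Step 4 incorrectly combines the conditions. From x <= 5 and x >= 5, the intersection is x = 5. The error treats the 'or' cases as 'and' requirements. The correct conclusion is that x = 5 is the unique solution, not that no solution exists.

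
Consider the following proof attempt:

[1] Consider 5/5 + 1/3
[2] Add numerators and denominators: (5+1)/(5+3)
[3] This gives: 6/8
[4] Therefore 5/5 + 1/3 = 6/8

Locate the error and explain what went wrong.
Step 2: Add numerators and denominators: (5+1)/(5+3)

Step 2 incorrectly adds fractions by separately adding numerators and denominators. This is wrong. The correct method requires a common denominator: 5/5 + 1/3 = (5×3 + 1×5)/(5×3) = 20/15 = 4/3. The method used gives 6/8, which is different.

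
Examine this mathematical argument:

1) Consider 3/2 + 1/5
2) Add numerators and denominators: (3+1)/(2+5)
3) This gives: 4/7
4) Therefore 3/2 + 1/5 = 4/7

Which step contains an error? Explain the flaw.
Step 2: Add numerators and denominators: (3+1)/(2+5)

Step 2 incorrectly adds fractions by separately adding numerators and denominators. This is wrong. The correct method requires a common denominator: 3/2 + 1/5 = (3×5 + 1×2)/(2×5) = 17/10 = 17/10. The method used gives 4/7, which is different.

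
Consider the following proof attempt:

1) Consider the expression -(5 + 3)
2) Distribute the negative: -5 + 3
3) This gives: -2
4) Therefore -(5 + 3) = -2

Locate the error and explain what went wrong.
Step 2: Distribute the negative: -5 + 3

Step 2 incorrectly distributes the negative sign. The correct distribution is -(5 + 3) = -5 - 3 = -8. The negative must be applied to both terms, not just the first. The error treats -(5 + 3) as -5 + 3, which equals -2 instead of -8.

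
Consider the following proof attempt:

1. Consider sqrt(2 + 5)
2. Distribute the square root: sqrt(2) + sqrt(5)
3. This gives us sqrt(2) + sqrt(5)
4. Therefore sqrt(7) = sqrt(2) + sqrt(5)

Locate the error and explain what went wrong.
Step 2: Distribute the square root: sqrt(2) + sqrt(5)

Step 2 incorrectly 'distributes' the square root over addition. The square root function does not distribute: sqrt(a + b) ≠ sqrt(a) + sqrt(b). In fact, sqrt(2 + 5) = sqrt(7) ≈ 2.6458, while sqrt(2) + sqrt(5) ≈ 3.6503.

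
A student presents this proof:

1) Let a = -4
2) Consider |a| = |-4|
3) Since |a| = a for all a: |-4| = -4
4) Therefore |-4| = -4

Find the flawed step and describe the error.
Step 3: Since |a| = a for all a: |-4| = -4

Step 3 incorrectly states that |a| = a for all a. The correct definition is |a| = a when a >= 0, and |a| = -a when a < 0. Since -4 < 0, we have |-4| = -(-4) = 4, not -4.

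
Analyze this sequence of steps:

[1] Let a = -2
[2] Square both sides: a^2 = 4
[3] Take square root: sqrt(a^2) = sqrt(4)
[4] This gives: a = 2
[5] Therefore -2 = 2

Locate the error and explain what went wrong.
Step 4: This gives: a = 2

Step 4 incorrectly states that sqrt(a^2) = a. The correct identity is sqrt(a^2) = |a|. Since a = -2 < 0, we have sqrt(a^2) = |-2| = 2, not a = -2.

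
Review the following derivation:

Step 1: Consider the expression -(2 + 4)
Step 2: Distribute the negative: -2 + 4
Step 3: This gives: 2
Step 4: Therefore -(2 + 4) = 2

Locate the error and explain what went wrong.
Step 2: Distribute the negative: -2 + 4

Step 2 incorrectly distributes the negative sign. The correct distribution is -(2 + 4) = -2 - 4 = -6. The negative must be applied to both terms, not just the first. The error treats -(2 + 4) as -2 + 4, which equals 2 instead of -6.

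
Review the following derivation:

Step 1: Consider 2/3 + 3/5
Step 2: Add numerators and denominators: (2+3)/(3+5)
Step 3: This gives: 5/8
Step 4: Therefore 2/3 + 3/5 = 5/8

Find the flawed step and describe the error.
Step 2: Add numerators and denominators: (2+3)/(3+5)

Step 2 incorrectly adds fractions by separately adding numerators and denominators. This is wrong. The correct method requires a common denominator: 2/3 + 3/5 = (2×5 + 3×3)/(3×5) = 19/15 = 19/15. The method used gives 5/8, which is different.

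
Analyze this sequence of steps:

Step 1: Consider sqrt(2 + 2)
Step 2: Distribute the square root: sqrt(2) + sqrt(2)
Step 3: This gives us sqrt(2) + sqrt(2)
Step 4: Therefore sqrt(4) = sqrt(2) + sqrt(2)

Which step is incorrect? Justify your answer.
Step 2: Distribute the square root: sqrt(2) + sqrt(2)

Step 2 incorrectly 'distributes' the square root over addition. The square root function does not distribute: sqrt(a + b) ≠ sqrt(a) + sqrt(b). In fact, sqrt(2 + 2) = sqrt(4) ≈ 2.0000, while sqrt(2) + sqrt(2) ≈ 2.8284.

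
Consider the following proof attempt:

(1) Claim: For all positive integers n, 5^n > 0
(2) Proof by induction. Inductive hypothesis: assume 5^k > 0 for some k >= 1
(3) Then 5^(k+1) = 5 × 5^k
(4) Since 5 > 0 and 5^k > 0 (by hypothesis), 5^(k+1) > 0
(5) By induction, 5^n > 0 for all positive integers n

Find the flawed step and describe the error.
Step 5: By induction, 5^n > 0 for all positive integers n

Step 5 concludes the proof by induction, but no base case was ever established. A valid induction proof requires: (1) a base case proving 5^1 > 0, and (2) an inductive step showing IF 5^k > 0 THEN 5^(k+1) > 0. Steps 2-4 correctly establish the inductive step, but without the base case the conclusion in step 5 does not follow.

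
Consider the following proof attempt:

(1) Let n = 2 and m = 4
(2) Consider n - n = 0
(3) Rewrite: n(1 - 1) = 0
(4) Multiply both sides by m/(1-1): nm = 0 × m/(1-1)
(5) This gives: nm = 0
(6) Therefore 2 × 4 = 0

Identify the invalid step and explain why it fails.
Step 4: Multiply both sides by m/(1-1): nm = 0 × m/(1-1)

Step 4 multiplies both sides by m/(1-1). However, 1-1 = 0, so this is multiplication by m/0, which is undefined. We cannot multiply by an undefined expression.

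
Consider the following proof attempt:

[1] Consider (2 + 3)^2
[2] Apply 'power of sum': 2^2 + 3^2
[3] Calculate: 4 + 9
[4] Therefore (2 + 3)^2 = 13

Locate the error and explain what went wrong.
Step 2: Apply 'power of sum': 2^2 + 3^2

Step 2 incorrectly applies a non-existent rule '(a+b)^n = a^n + b^n'. This is false in general. The correct expansion uses the binomial theorem. The actual value is (2 + 3)^2 = 5^2 = 25, not 13.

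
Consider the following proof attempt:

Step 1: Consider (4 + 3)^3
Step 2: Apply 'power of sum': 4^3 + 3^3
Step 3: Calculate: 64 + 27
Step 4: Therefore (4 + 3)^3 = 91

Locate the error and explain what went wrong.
Step 2: Apply 'power of sum': 4^3 + 3^3

Step 2 incorrectly applies a non-existent rule '(a+b)^n = a^n + b^n'. This is false in general. The correct expansion uses the binomial theorem. The actual value is (4 + 3)^3 = 7^3 = 343, not 91.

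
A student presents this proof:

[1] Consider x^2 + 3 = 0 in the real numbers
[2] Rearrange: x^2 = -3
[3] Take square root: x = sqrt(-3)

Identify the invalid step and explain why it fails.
Step 3: Take square root: x = sqrt(-3)

Step 3 takes the square root of -3, which is negative. In the real number system, the square root of a negative number is undefined. The equation x^2 + 3 = 0 has no real solutions. Square roots of negative numbers only exist in the complex numbers.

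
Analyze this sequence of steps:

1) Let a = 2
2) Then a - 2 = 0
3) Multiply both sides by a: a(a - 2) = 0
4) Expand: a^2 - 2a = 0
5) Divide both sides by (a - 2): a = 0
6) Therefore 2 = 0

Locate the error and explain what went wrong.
Step 5: Divide both sides by (a - 2): a = 0

Step 5 divides both sides by (a - 2). However, since a = 2, we have (a - 2) = 0. Division by zero is undefined, making this step invalid.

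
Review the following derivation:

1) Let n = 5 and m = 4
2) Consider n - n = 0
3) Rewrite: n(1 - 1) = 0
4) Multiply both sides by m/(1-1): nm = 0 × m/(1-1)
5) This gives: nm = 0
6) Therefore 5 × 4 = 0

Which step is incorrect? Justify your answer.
Step 4: Multiply both sides by m/(1-1): nm = 0 × m/(1-1)

Step 4 multiplies both sides by m/(1-1). However, 1-1 = 0, so this is multiplication by m/0, which is undefined. We cannot multiply by an undefined expression.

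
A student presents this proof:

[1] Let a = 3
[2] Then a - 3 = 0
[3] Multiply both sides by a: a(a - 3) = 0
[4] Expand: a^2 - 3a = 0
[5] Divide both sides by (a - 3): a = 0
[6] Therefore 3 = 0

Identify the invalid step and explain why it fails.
Step 5: Divide both sides by (a - 3): a = 0

Step 5 divides both sides by (a - 3). However, since a = 3, we have (a - 3) = 0. Division by zero is undefined, making this step invalid.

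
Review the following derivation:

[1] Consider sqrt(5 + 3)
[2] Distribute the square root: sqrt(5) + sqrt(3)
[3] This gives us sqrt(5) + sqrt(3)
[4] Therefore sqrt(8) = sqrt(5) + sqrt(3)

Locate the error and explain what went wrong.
Step 2: Distribute the square root: sqrt(5) + sqrt(3)

Step 2 incorrectly 'distributes' the square root over addition. The square root function does not distribute: sqrt(a + b) ≠ sqrt(a) + sqrt(b). In fact, sqrt(5 + 3) = sqrt(8) ≈ 2.8284, while sqrt(5) + sqrt(3) ≈ 3.9681.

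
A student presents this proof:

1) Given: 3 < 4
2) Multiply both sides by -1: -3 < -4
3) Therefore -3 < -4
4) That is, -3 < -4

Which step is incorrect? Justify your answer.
Step 2: Multiply both sides by -1: -3 < -4

Step 2 multiplies both sides by -1 but fails to reverse the inequality sign. When multiplying (or dividing) an inequality by a negative number, the direction must be reversed. Since 3 < 4, we should get -3 > -4, i.e., -3 > -4.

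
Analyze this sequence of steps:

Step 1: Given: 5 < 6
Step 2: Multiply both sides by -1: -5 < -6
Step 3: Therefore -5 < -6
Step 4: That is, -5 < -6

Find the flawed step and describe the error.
Step 2: Multiply both sides by -1: -5 < -6

Step 2 multiplies both sides by -1 but fails to reverse the inequality sign. When multiplying (or dividing) an inequality by a negative number, the direction must be reversed. Since 5 < 6, we should get -5 > -6, i.e., -5 > -6.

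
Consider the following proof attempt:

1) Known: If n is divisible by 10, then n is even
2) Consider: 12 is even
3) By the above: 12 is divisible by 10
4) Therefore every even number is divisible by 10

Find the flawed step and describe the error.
Step 3: By the above: 12 is divisible by 10

Step 3 commits the fallacy of affirming the consequent. The known fact 'divisible by 10 → even' does NOT imply 'even → divisible by 10'. That would be the converse, which is false. For example, 12 is even but 12 ÷ 10 = 1.20, which is not an integer.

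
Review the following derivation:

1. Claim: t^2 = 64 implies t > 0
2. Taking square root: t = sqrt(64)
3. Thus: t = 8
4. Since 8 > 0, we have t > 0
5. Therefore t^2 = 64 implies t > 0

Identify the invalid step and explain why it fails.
Step 2: Taking square root: t = sqrt(64)

Step 2 takes the square root and assumes the positive root only. The equation t^2 = 64 actually has two solutions: t = 8 and t = -8. The proof silently assumes t > 0 without justification, then uses this assumption to conclude t > 0, which is circular. The counterexample t = -8 shows the claim is false.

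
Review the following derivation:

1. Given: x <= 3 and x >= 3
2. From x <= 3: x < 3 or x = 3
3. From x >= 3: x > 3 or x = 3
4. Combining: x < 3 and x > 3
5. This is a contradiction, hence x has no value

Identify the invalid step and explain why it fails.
Step 4: Combining: x < 3 and x > 3

Step 4 incorrectly combines the conditions. From x <= 3 and x >= 3, the intersection is x = 3. The error treats the 'or' cases as 'and' requirements. The correct conclusion is that x = 3 is the unique solution, not that no solution exists.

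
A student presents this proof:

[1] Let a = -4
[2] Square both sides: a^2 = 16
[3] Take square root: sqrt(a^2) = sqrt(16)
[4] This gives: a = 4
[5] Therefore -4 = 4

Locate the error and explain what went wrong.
Step 4: This gives: a = 4

Step 4 incorrectly states that sqrt(a^2) = a. The correct identity is sqrt(a^2) = |a|. Since a = -4 < 0, we have sqrt(a^2) = |-4| = 4, not a = -4.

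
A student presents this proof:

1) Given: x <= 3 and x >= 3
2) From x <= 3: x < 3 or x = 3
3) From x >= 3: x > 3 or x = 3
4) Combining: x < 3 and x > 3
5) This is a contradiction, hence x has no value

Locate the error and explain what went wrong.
Step 4: Combining: x < 3 and x > 3

Step 4 incorrectly combines the conditions. From x <= 3 and x >= 3, the intersection is x = 3. The error treats the 'or' cases as 'and' requirements. The correct conclusion is that x = 3 is the unique solution, not that no solution exists.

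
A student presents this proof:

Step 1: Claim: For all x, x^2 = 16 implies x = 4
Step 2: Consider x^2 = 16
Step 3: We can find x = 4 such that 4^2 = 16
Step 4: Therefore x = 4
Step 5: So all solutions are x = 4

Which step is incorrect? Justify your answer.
Step 4: Therefore x = 4

Step 4 incorrectly concludes that x = 4 is the only solution. The proof shows that x = 4 is A solution (existence), but does not show it is the ONLY solution (uniqueness). In fact, x = -4 is also a solution since (-4)^2 = 16. Finding one solution doesn't prove there are no others.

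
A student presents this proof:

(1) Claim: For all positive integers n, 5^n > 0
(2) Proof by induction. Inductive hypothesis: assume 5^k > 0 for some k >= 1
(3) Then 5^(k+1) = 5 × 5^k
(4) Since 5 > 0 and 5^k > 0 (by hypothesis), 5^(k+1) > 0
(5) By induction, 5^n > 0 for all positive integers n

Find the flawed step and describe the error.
Step 5: By induction, 5^n > 0 for all positive integers n

Step 5 concludes the proof by induction, but no base case was ever established. A valid induction proof requires: (1) a base case proving 5^1 > 0, and (2) an inductive step showing IF 5^k > 0 THEN 5^(k+1) > 0. Steps 2-4 correctly establish the inductive step, but without the base case the conclusion in step 5 does not follow.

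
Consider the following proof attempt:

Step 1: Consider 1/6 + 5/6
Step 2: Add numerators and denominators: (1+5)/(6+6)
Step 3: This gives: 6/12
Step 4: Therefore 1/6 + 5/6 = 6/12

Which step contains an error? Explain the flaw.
Step 2: Add numerators and denominators: (1+5)/(6+6)

Step 2 incorrectly adds fractions by separately adding numerators and denominators. This is wrong. The correct method requires a common denominator: 1/6 + 5/6 = (1×6 + 5×6)/(6×6) = 36/36 = 1. The method used gives 6/12, which is different.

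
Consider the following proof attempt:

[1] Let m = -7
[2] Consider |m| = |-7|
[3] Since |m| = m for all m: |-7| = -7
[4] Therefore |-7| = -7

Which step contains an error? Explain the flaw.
Step 3: Since |m| = m for all m: |-7| = -7

Step 3 incorrectly states that |m| = m for all m. The correct definition is |m| = m when m >= 0, and |m| = -m when m < 0. Since -7 < 0, we have |-7| = -(-7) = 7, not -7.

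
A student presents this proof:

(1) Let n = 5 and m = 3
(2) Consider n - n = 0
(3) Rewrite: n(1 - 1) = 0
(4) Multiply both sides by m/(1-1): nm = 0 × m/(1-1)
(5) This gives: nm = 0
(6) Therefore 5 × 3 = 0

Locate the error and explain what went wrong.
Step 4: Multiply both sides by m/(1-1): nm = 0 × m/(1-1)

Step 4 multiplies both sides by m/(1-1). However, 1-1 = 0, so this is multiplication by m/0, which is undefined. We cannot multiply by an undefined expression.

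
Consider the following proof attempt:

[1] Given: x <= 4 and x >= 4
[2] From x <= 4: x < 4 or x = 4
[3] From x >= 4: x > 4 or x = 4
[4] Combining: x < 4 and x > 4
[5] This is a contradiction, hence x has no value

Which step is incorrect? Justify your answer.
Step 4: Combining: x < 4 and x > 4

Step 4 incorrectly combines the conditions. From x <= 4 and x >= 4, the intersection is x = 4. The error treats the 'or' cases as 'and' requirements. The correct conclusion is that x = 4 is the unique solution, not that no solution exists.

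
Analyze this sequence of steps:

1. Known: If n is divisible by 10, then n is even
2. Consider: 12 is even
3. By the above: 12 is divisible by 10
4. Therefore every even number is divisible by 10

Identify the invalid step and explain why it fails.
Step 3: By the above: 12 is divisible by 10

Step 3 commits the fallacy of affirming the consequent. The known fact 'divisible by 10 → even' does NOT imply 'even → divisible by 10'. That would be the converse, which is false. For example, 12 is even but 12 ÷ 10 = 1.20, which is not an integer.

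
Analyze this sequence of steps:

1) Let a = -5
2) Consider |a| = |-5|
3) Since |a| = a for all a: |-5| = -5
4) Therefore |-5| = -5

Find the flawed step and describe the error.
Step 3: Since |a| = a for all a: |-5| = -5

Step 3 incorrectly states that |a| = a for all a. The correct definition is |a| = a when a >= 0, and |a| = -a when a < 0. Since -5 < 0, we have |-5| = -(-5) = 5, not -5.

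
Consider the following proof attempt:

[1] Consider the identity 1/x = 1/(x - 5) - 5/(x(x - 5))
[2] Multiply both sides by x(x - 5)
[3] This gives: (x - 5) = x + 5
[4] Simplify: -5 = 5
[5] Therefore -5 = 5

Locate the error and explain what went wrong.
Step 3: This gives: (x - 5) = x + 5

Step 3 makes a sign error when clearing denominators. Multiplying -5/(x(x - 5)) by x(x - 5) gives -5, not +5. The correct result is (x - 5) = x - 5, which is trivially true, not (x - 5) = x + 5. (Step 1 is a valid identity: 1/(x - 5) - 5/(x(x - 5)) = (x - 5)/(x(x - 5)) = 1/x.)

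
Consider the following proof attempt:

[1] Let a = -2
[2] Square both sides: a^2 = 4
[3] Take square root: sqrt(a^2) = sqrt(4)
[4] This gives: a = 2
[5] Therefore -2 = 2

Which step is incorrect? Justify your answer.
Step 4: This gives: a = 2

Step 4 incorrectly states that sqrt(a^2) = a. The correct identity is sqrt(a^2) = |a|. Since a = -2 < 0, we have sqrt(a^2) = |-2| = 2, not a = -2.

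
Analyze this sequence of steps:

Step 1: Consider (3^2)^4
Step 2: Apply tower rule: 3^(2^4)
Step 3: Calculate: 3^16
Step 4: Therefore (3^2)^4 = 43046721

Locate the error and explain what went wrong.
Step 2: Apply tower rule: 3^(2^4)

Step 2 incorrectly states that (a^b)^c = a^(b^c). The correct rule is (a^b)^c = a^(b×c). The actual value is (3^2)^4 = 3^8 = 6561, not 3^16 = 43046721.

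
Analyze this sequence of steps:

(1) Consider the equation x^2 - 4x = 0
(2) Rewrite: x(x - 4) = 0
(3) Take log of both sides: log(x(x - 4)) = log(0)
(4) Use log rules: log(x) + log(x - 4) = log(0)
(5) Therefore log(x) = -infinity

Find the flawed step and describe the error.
Step 3: Take log of both sides: log(x(x - 4)) = log(0)

Step 3 takes the logarithm of both sides, resulting in log(0) on the right side. The logarithm is only defined for positive numbers; log(0) is undefined (approaches negative infinity). This operation is invalid.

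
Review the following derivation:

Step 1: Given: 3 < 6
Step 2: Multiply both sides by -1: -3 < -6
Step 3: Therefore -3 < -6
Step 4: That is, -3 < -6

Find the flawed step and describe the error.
Step 2: Multiply both sides by -1: -3 < -6

Step 2 multiplies both sides by -1 but fails to reverse the inequality sign. When multiplying (or dividing) an inequality by a negative number, the direction must be reversed. Since 3 < 6, we should get -3 > -6, i.e., -3 > -6.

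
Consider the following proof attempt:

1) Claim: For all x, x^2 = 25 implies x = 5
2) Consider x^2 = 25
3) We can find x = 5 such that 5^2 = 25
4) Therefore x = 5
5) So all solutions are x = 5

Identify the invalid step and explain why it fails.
Step 4: Therefore x = 5

Step 4 incorrectly concludes that x = 5 is the only solution. The proof shows that x = 5 is A solution (existence), but does not show it is the ONLY solution (uniqueness). In fact, x = -5 is also a solution since (-5)^2 = 25. Finding one solution doesn't prove there are no others.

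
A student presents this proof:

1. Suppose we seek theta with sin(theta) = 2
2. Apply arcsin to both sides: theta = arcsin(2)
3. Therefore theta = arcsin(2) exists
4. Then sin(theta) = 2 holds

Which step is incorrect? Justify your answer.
Step 2: Apply arcsin to both sides: theta = arcsin(2)

Step 2 applies arcsin to 2. However, arcsin(x) is only defined for x in [-1, 1] because sin(theta) can only produce values in that range. Since |2| > 1, arcsin(2) is undefined. There is no angle whose sine equals 2.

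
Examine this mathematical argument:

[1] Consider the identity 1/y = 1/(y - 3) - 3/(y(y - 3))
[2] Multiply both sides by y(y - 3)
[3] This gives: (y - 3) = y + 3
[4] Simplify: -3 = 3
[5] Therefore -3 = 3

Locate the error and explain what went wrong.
Step 3: This gives: (y - 3) = y + 3

Step 3 makes a sign error when clearing denominators. Multiplying -3/(y(y - 3)) by y(y - 3) gives -3, not +3. The correct result is (y - 3) = y - 3, which is trivially true, not (y - 3) = y + 3. (Step 1 is a valid identity: 1/(y - 3) - 3/(y(y - 3)) = (y - 3)/(y(y - 3)) = 1/y.)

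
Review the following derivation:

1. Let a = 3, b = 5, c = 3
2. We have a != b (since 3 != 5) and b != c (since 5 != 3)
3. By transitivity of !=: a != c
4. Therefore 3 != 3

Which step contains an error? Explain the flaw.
Step 3: By transitivity of !=: a != c

Step 3 incorrectly applies transitivity to the '!=' relation. Transitivity states: if a R b and b R c, then a R c. However, '!=' is not transitive. Counterexample: 3 != 5 and 5 != 3, but 3 = 3 (both equal 3). Transitivity holds for relations like <, <=, =, but not for !=.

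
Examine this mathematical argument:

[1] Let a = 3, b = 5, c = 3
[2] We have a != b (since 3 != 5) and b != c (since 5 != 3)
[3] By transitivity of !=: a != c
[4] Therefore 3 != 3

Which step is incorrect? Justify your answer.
Step 3: By transitivity of !=: a != c

Step 3 incorrectly applies transitivity to the '!=' relation. Transitivity states: if a R b and b R c, then a R c. However, '!=' is not transitive. Counterexample: 3 != 5 and 5 != 3, but 3 = 3 (both equal 3). Transitivity holds for relations like <, <=, =, but not for !=.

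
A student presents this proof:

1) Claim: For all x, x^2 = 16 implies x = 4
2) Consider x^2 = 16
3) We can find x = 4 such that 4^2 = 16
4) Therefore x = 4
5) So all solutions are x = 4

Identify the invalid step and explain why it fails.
Step 4: Therefore x = 4

Step 4 incorrectly concludes that x = 4 is the only solution. The proof shows that x = 4 is A solution (existence), but does not show it is the ONLY solution (uniqueness). In fact, x = -4 is also a solution since (-4)^2 = 16. Finding one solution doesn't prove there are no others.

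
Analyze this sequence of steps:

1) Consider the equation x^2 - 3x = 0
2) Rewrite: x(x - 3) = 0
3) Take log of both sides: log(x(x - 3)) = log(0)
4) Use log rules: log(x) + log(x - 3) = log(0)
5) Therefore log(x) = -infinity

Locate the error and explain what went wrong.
Step 3: Take log of both sides: log(x(x - 3)) = log(0)

Step 3 takes the logarithm of both sides, resulting in log(0) on the right side. The logarithm is only defined for positive numbers; log(0) is undefined (approaches negative infinity). This operation is invalid.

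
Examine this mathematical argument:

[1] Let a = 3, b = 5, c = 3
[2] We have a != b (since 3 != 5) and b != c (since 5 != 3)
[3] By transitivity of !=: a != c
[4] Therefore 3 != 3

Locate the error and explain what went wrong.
Step 3: By transitivity of !=: a != c

Step 3 incorrectly applies transitivity to the '!=' relation. Transitivity states: if a R b and b R c, then a R c. However, '!=' is not transitive. Counterexample: 3 != 5 and 5 != 3, but 3 = 3 (both equal 3). Transitivity holds for relations like <, <=, =, but not for !=.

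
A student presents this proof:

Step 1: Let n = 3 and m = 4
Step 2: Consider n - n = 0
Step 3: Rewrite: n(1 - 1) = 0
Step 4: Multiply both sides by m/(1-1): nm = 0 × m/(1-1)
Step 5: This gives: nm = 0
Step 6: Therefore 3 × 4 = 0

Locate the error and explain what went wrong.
Step 4: Multiply both sides by m/(1-1): nm = 0 × m/(1-1)

Step 4 multiplies both sides by m/(1-1). However, 1-1 = 0, so this is multiplication by m/0, which is undefined. We cannot multiply by an undefined expression.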